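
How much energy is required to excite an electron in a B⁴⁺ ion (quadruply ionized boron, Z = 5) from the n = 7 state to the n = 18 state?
5.892 eV

The energy levels of a hydrogen-like atom are E_n = -13.6057 Z² eV / n².

Energy at n = 7: E_7 = -13.6057 × 5² / 7² = -6.941684 eV
Energy at n = 18: E_18 = -13.6057 × 5² / 18² = -1.049823 eV

The excitation energy is the difference:
ΔE = E_18 - E_7
ΔE = -1.049823 - (-6.941684)
ΔE = 5.892 eV

Since this is positive, energy must be absorbed (photon absorption).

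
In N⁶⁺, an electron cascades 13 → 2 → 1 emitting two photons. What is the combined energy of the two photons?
662.73 eV

The energy levels of N⁶⁺ are E_n = -13.6057 × 7² / n² eV.

First transition (13 → 2):
ΔE₁ = |E_2 - E_13|
ΔE₁ = |-166.66982500 - (-3.94484793)| = 162.72498 eV

Second transition (2 → 1):
ΔE₂ = |E_1 - E_2|
ΔE₂ = |-666.67930000 - (-166.66982500)| = 500.00948 eV

Total energy released:
E_total = ΔE₁ + ΔE₂ = 162.72498 + 500.00948 = 662.73 eV

Note: This equals the direct transition 13 → 1: 662.73 eV ✓
Energy is conserved regardless of the path taken.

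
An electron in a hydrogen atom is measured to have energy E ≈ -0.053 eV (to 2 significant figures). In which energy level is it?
n = 16

The exact energy levels follow E_n = -13.6057 eV / n².

The measured value (-0.053 eV) is reported to only 2 significant figures, so we must test candidate n values and see which one matches to that precision.

Candidate energies:
  n = 14:  E = -13.6057/14² = -0.06942 eV
  n = 15:  E = -13.6057/15² = -0.06047 eV
  n = 16:  E = -13.6057/16² = -0.05315 eV  ← matches
  n = 17:  E = -13.6057/17² = -0.04708 eV
  n = 18:  E = -13.6057/18² = -0.04199 eV

Checking against the measurement of -0.053 eV (2 sig figs), only n = 16 agrees:
E_16 = -0.05315 eV, which rounds to -0.053 eV ✓

Therefore n = 16.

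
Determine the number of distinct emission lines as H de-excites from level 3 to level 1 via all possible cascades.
3

The electron can occupy levels n = 1, 2, ..., 3 during de-excitation — that is m = 3 - 1 + 1 = 3 distinct levels.

The number of distinct spectral lines equals the number of ways to choose 2 of these m levels (each pair gives one possible emission transition):

Number of lines = m(m-1)/2 = 3×2/2 = 3

These correspond to all possible transitions between the 3 levels:
3 → 2, 3 → 1, 2 → 1

Each transition produces a photon with a unique energy (and thus wavelength). This count does not depend on Z.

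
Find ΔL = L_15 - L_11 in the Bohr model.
4.21829e-34 J·s (or 4ℏ)

In the Bohr model, L_n = nℏ where ℏ = 1.0545718e-34 J·s.

L_15 = 15ℏ = 1.5818577e-33 J·s
L_11 = 11ℏ = 1.1600290e-33 J·s

ΔL = L_15 - L_11 = (15 - 11)ℏ = 4ℏ
ΔL = 4 × 1.0545718e-34 J·s = 4.21829e-34 J·s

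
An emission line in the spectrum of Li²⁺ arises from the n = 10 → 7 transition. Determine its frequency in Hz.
3.08171e+14 Hz

First, find the transition energy:
E_10 = -13.6057 × 3² / 10² = -1.22451300 eV
E_7 = -13.6057 × 3² / 7² = -2.49900612 eV
|ΔE| = |E_7 - E_10| = 1.27449312 eV

Convert to Joules: E = 1.27449312 eV × (1.602177 × 10⁻¹⁹ J/eV) = 2.0419636e-19 J

Using E = hf:
f = E/h = 2.0419636e-19 J / (6.62607 × 10⁻³⁴ J·s)
f = 3.08171e+14 Hz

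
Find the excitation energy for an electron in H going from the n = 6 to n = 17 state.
0.33 eV

The energy levels of a hydrogen-like atom are E_n = -13.6057 eV / n².

Energy at n = 6: E_6 = -13.6057 / 6² = -0.37794 eV
Energy at n = 17: E_17 = -13.6057 / 17² = -0.04708 eV

The excitation energy is the difference:
ΔE = E_17 - E_6
ΔE = -0.04708 - (-0.37794)
ΔE = 0.33 eV

Since this is positive, energy must be absorbed (photon absorption).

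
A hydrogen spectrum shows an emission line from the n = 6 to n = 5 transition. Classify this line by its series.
Pfund series

The spectral series in hydrogen are named based on the final (lower) energy level:
- Lyman series: n_final = 1 (ultraviolet)
- Balmer series: n_final = 2 (visible/near-UV)
- Paschen series: n_final = 3 (infrared)
- Brackett series: n_final = 4 (infrared)
- Pfund series: n_final = 5 (far infrared)

Since this transition ends at n = 5, it belongs to the Pfund series.

For reference, this 6 → 5 line has photon energy
ΔE = 13.6057 eV × (1/5² - 1/6²) = 0.16629188889 eV,
corresponding to wavelength λ = hc/ΔE = 1239.84 eV·nm / 0.16629188889 eV = 7455.80562 nm in the far infrared region.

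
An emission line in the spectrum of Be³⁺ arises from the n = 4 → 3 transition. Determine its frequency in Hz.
2.559e+15 Hz

First, find the transition energy:
E_4 = -13.6057 × 4² / 4² = -13.60570 eV
E_3 = -13.6057 × 4² / 3² = -24.18791 eV
|ΔE| = |E_3 - E_4| = 10.58221 eV

Convert to Joules: E = 10.58221 eV × (1.602177 × 10⁻¹⁹ J/eV) = 1.69546e-18 J

Using E = hf:
f = E/h = 1.69546e-18 J / (6.62607 × 10⁻³⁴ J·s)
f = 2.559e+15 Hz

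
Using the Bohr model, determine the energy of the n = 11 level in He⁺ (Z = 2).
-0.450 eV

For hydrogen-like ions, the energy levels scale with Z²:
E_n = -13.6057 Z² / n² eV

For He⁺ (Z = 2) at n = 11:
E_11 = -13.6057 × 2² / 11²
E_11 = -13.6057 × 4 / 121
E_11 = -54.4228 / 121
E_11 = -0.450 eV

The energy is 4 times more negative than hydrogen at the same n due to the stronger nuclear charge.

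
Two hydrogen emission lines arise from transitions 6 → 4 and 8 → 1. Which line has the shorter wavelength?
8 → 1

Calculate the energy for each transition:

Transition 6 → 4:
ΔE₁ = |E_4 - E_6| = |-13.6057/4² - (-13.6057/6²)|
ΔE₁ = |-0.85035625000 - (-0.37793611111)| = 0.47242014 eV

Transition 8 → 1:
ΔE₂ = |E_1 - E_8| = |-13.6057/1² - (-13.6057/8²)|
ΔE₂ = |-13.60570000000 - (-0.21258906250)| = 13.39311094 eV

Since 13.39311094 eV > 0.47242014 eV, the transition 8 → 1 emits the more energetic photon.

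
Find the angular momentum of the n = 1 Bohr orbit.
1.05457e-34 J·s (or 1ℏ)

In the Bohr model, angular momentum is quantized:
L = nℏ

where ℏ = h/(2π) = 1.0545718e-34 J·s

For n = 1:
L = 1 × 1.0545718e-34 J·s
L = 1.05457e-34 J·s

This can also be written as L = 1ℏ.
The angular momentum is an integer multiple of the reduced Planck constant.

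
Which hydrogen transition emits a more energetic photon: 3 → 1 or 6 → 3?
3 → 1

Calculate the energy for each transition:

Transition 3 → 1:
ΔE₁ = |E_1 - E_3| = |-13.6057/1² - (-13.6057/3²)|
ΔE₁ = |-13.605700000000 - (-1.511744444444)| = 12.093955556 eV

Transition 6 → 3:
ΔE₂ = |E_3 - E_6| = |-13.6057/3² - (-13.6057/6²)|
ΔE₂ = |-1.511744444444 - (-0.377936111111)| = 1.133808333 eV

Since 12.093955556 eV > 1.133808333 eV, the transition 3 → 1 emits the more energetic photon.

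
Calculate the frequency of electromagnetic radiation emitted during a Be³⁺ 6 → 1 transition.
5.118e+16 Hz

First, find the transition energy:
E_6 = -13.6057 × 4² / 6² = -6.04697778 eV
E_1 = -13.6057 × 4² / 1² = -217.69120000 eV
|ΔE| = |E_1 - E_6| = 211.64422222 eV

Convert to Joules: E = 211.64422222 eV × (1.602177 × 10⁻¹⁹ J/eV) = 3.39092e-17 J

Using E = hf:
f = E/h = 3.39092e-17 J / (6.62607 × 10⁻³⁴ J·s)
f = 5.118e+16 Hz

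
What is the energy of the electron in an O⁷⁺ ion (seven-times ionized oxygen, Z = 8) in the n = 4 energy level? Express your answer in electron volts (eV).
-54.422800 eV

The energy levels of a hydrogen-like atom are given by:
E_n = -13.6057 Z² / n² eV  (with Z = 8 for O⁷⁺)

For n = 4:
E_4 = -13.6057 × 8² / 4²
E_4 = -13.6057 × 64 / 16
E_4 = -54.422800 eV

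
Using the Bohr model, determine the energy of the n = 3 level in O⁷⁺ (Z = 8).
-96.752 eV

For hydrogen-like ions, the energy levels scale with Z²:
E_n = -13.6057 Z² / n² eV

For O⁷⁺ (Z = 8) at n = 3:
E_3 = -13.6057 × 8² / 3²
E_3 = -13.6057 × 64 / 9
E_3 = -870.7648 / 9
E_3 = -96.752 eV

The energy is 64 times more negative than hydrogen at the same n due to the stronger nuclear charge.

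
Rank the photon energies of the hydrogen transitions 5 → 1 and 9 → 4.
5 → 1

Calculate the energy for each transition:

Transition 5 → 1:
ΔE₁ = |E_1 - E_5| = |-13.6057/1² - (-13.6057/5²)|
ΔE₁ = |-13.605700000000 - (-0.544228000000)| = 13.061472000 eV

Transition 9 → 4:
ΔE₂ = |E_4 - E_9| = |-13.6057/4² - (-13.6057/9²)|
ΔE₂ = |-0.850356250000 - (-0.167971604938)| = 0.682384645 eV

Since 13.061472000 eV > 0.682384645 eV, the transition 5 → 1 emits the more energetic photon.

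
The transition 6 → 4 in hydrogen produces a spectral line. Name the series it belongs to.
Brackett series

The spectral series in hydrogen are named based on the final (lower) energy level:
- Lyman series: n_final = 1 (ultraviolet)
- Balmer series: n_final = 2 (visible/near-UV)
- Paschen series: n_final = 3 (infrared)
- Brackett series: n_final = 4 (infrared)
- Pfund series: n_final = 5 (far infrared)

Since this transition ends at n = 4, it belongs to the Brackett series.

For reference, this 6 → 4 line has photon energy
ΔE = 13.6057 eV × (1/4² - 1/6²) = 0.4724201389 eV,
corresponding to wavelength λ = hc/ΔE = 1239.84 eV·nm / 0.4724201389 eV = 2624.4436 nm in the infrared region.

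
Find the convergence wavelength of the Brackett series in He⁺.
364.506 nm

The series limit corresponds to the transition from n = ∞ to n = 4.
This is the highest energy (shortest wavelength) transition in the Brackett series.

E_∞ = 0 eV
E_4 = -13.6057 × 2² / 4² = -3.4014250 eV

Energy at series limit:
ΔE = E_∞ - E_4 = 0 - (-3.4014250) = 3.4014250 eV
λ = hc/E = 1239.84 eV·nm / 3.4014250 eV = 364.506 nm

This energy equals the ionization energy from the n = 4 state of He⁺.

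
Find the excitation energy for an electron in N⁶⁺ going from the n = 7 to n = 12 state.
8.98 eV

The energy levels of a hydrogen-like atom are E_n = -13.6057 Z² eV / n².

Energy at n = 7: E_7 = -13.6057 × 7² / 7² = -13.60570 eV
Energy at n = 12: E_12 = -13.6057 × 7² / 12² = -4.62972 eV

The excitation energy is the difference:
ΔE = E_12 - E_7
ΔE = -4.62972 - (-13.60570)
ΔE = 8.98 eV

Since this is positive, energy must be absorbed (photon absorption).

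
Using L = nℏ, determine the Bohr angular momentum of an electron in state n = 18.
1.90e-33 J·s (or 18ℏ)

In the Bohr model, angular momentum is quantized:
L = nℏ

where ℏ = h/(2π) = 1.0546e-34 J·s

For n = 18:
L = 18 × 1.0546e-34 J·s
L = 1.90e-33 J·s

This can also be written as L = 18ℏ.
The angular momentum is an integer multiple of the reduced Planck constant.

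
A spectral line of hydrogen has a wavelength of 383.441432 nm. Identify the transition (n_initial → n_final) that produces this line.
n = 9 → n = 2

First, find the photon energy from the wavelength (hc = 1239.84 eV·nm):
E = hc/λ = 1239.84 eV·nm / 383.441432 nm = 3.2334534 eV

The energy levels of hydrogen satisfy E_n = -13.6057 / n² eV, so an emission n_i → n_f releases
ΔE = 13.6057 × (1/n_f² − 1/n_i²) eV.

Setting ΔE equal to the photon energy:
1/n_f² − 1/n_i² = 3.2334534 / 13.6057 = 0.23765432

Since 1/n_i² must be positive, we need 1/n_f² > 0.23765432, i.e. n_f ≤ 2. For each allowed n_f, solve n_i = (1/n_f² − 0.23765432)^(−1/2) and check whether it is a whole number:
  n_f = 1: 1/n_i² = 1.00000000 − 0.23765432 = 0.76234568 → n_i = 1.145  (not an integer) ✗
  n_f = 2: 1/n_i² = 0.25000000 − 0.23765432 = 0.01234568 → n_i = 9.000  → integer, n_i = 9 ✓

Only n_f = 2 gives an integer upper level, n_i = 9.

The transition is from n = 9 to n = 2 (emission).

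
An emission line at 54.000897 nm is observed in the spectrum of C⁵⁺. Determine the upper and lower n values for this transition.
n = 8 → n = 4

First, find the photon energy from the wavelength (hc = 1239.84 eV·nm):
E = hc/λ = 1239.84 eV·nm / 54.000897 nm = 22.959619 eV

The energy levels of C⁵⁺ satisfy E_n = -13.6057 × 6² / n² eV, so an emission n_i → n_f releases
ΔE = 13.6057 × 6² × (1/n_f² − 1/n_i²) eV.

Setting ΔE equal to the photon energy:
1/n_f² − 1/n_i² = 22.959619 / (13.6057 × 6²) = 0.046875001

Since 1/n_i² must be positive, we need 1/n_f² > 0.046875001, i.e. n_f ≤ 4. For each allowed n_f, solve n_i = (1/n_f² − 0.046875001)^(−1/2) and check whether it is a whole number:
  n_f = 1: 1/n_i² = 1.000000000 − 0.046875001 = 0.953124999 → n_i = 1.024  (not an integer) ✗
  n_f = 2: 1/n_i² = 0.250000000 − 0.046875001 = 0.203124999 → n_i = 2.219  (not an integer) ✗
  n_f = 3: 1/n_i² = 0.111111111 − 0.046875001 = 0.064236110 → n_i = 3.946  (not an integer) ✗
  n_f = 4: 1/n_i² = 0.062500000 − 0.046875001 = 0.015624999 → n_i = 8.000  → integer, n_i = 8 ✓

Only n_f = 4 gives an integer upper level, n_i = 8.

The transition is from n = 8 to n = 4 (emission).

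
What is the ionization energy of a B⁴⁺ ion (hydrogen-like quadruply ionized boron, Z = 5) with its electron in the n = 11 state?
2.811095 eV

The ionization energy is the energy needed to remove the electron completely (n → ∞).

For a hydrogen-like ion with Z = 5, E_n = -13.6057 Z² / n² eV.

At n = 11: E_11 = -13.6057 × 5² / 11² = -2.811095041 eV
At n = ∞: E_∞ = 0 eV

Ionization energy = E_∞ - E_11 = 0 - (-2.811095041) = 2.811095041 eV
Ionization energy ≈ 2.811095 eV

This is also called the binding energy of the electron in state n = 11.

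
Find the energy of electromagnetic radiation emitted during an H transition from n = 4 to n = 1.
12.75534 eV

The energy levels are E_n = -13.6057 eV / n².

Energy at n = 4: E_4 = -13.6057 / 4² = -0.85035625 eV
Energy at n = 1: E_1 = -13.6057 / 1² = -13.60570000 eV

For emission (electron falling to lower state), the photon energy is:
E_photon = E_4 - E_1 = |-0.85035625 - (-13.60570000)|
E_photon = 12.75534 eV

This energy is carried away by the emitted photon.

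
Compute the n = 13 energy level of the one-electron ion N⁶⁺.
-3.9448 eV

For hydrogen-like ions, the energy levels scale with Z²:
E_n = -13.6057 Z² / n² eV

For N⁶⁺ (Z = 7) at n = 13:
E_13 = -13.6057 × 7² / 13²
E_13 = -13.6057 × 49 / 169
E_13 = -666.6793 / 169
E_13 = -3.9448 eV

The energy is 49 times more negative than hydrogen at the same n due to the stronger nuclear charge.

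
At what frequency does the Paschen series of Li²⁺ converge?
3.29e+15 Hz

The series limit corresponds to the transition from n = ∞ to n = 3.
This is the highest energy (shortest wavelength) transition in the Paschen series.

E_∞ = 0 eV
E_3 = -13.6057 × 3² / 3² = -13.605700 eV

Energy at series limit:
ΔE = E_∞ - E_3 = 0 - (-13.605700) = 13.605700 eV
E = 13.605700 eV × (1.602177 × 10⁻¹⁹ J/eV) = 2.1799e-18 J
f = E/h = 2.1799e-18 J / (6.62607 × 10⁻³⁴ J·s) = 3.29e+15 Hz

This energy equals the ionization energy from the n = 3 state of Li²⁺.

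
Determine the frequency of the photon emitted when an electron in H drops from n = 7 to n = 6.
2.4245e+13 Hz

First, find the transition energy:
E_7 = -13.6057 / 7² = -0.27766735 eV
E_6 = -13.6057 / 6² = -0.37793611 eV
|ΔE| = |E_6 - E_7| = 0.10026876 eV

Convert to Joules: E = 0.10026876 eV × (1.602177 × 10⁻¹⁹ J/eV) = 1.606483e-20 J

Using E = hf:
f = E/h = 1.606483e-20 J / (6.62607 × 10⁻³⁴ J·s)
f = 2.4245e+13 Hz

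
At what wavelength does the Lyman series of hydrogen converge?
91.1265 nm

The series limit corresponds to the transition from n = ∞ to n = 1.
This is the highest energy (shortest wavelength) transition in the Lyman series.

E_∞ = 0 eV
E_1 = -13.6057 / 1² = -13.605700 eV

Energy at series limit:
ΔE = E_∞ - E_1 = 0 - (-13.605700) = 13.605700 eV
λ = hc/E = 1239.84 eV·nm / 13.605700 eV = 91.1265 nm

This energy equals the ionization energy from the n = 1 state of hydrogen.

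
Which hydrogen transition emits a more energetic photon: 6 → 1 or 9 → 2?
6 → 1

Calculate the energy for each transition:

Transition 6 → 1:
ΔE₁ = |E_1 - E_6| = |-13.6057/1² - (-13.6057/6²)|
ΔE₁ = |-13.60570000000 - (-0.37793611111)| = 13.22776389 eV

Transition 9 → 2:
ΔE₂ = |E_2 - E_9| = |-13.6057/2² - (-13.6057/9²)|
ΔE₂ = |-3.40142500000 - (-0.16797160494)| = 3.23345340 eV

Since 13.22776389 eV > 3.23345340 eV, the transition 6 → 1 emits the more energetic photon.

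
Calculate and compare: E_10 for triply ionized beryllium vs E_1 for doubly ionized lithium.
Li²⁺ at n = 1 (E = -122.45 eV)

Using E_n = -13.6057 Z² / n² eV:

Be³⁺ (Z = 4) at n = 10:
E = -13.6057 × 4² / 10² = -13.6057 × 16 / 100 = -2.17691 eV

Li²⁺ (Z = 3) at n = 1:
E = -13.6057 × 3² / 1² = -13.6057 × 9 / 1 = -122.45130 eV

Since -122.45130 eV < -2.17691 eV,
Li²⁺ at n = 1 is more tightly bound (requires more energy to ionize).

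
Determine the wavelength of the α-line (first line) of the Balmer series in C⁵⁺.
18.23 nm

The longest wavelength corresponds to the smallest energy transition in the series.
The Balmer series has all transitions ending at n_f = 2.

For C⁵⁺ (Z = 6), the first line (α-line) is the jump from n = 3 to n = 2:
E_3 = -13.6057 × 6² / 3² = -54.4228 eV
E_2 = -13.6057 × 6² / 2² = -122.4513 eV
ΔE = E_3 - E_2 = 68.0285 eV

λ = hc/E = 1239.84 eV·nm / 68.0285 eV
λ = 18.23 nm

This is the α-line of the Balmer series in C⁵⁺.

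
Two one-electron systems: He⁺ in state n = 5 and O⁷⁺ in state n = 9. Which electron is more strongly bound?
O⁷⁺ at n = 9 (E = -10.75 eV)

Using E_n = -13.6057 Z² / n² eV:

He⁺ (Z = 2) at n = 5:
E = -13.6057 × 2² / 5² = -13.6057 × 4 / 25 = -2.17691 eV

O⁷⁺ (Z = 8) at n = 9:
E = -13.6057 × 8² / 9² = -13.6057 × 64 / 81 = -10.75018 eV

Since -10.75018 eV < -2.17691 eV,
O⁷⁺ at n = 9 is more tightly bound (requires more energy to ionize).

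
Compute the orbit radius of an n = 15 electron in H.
11.9065 nm (or 119.0648 Å)

The Bohr radius formula is:
r_n = n² a₀ / Z

where a₀ = 0.0529177 nm is the Bohr radius.

For H (Z = 1) at n = 15:
r_15 = 15² × 0.0529177 nm / 1
r_15 = 225 × 0.0529177 nm / 1
r_15 = 11.90648 nm / 1
r_15 = 11.9065 nm

The electron orbits at approximately 11.9065 nm from the nucleus.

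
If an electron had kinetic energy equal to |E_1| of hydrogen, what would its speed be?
2.18769e+06 m/s (or 0.7297% of c)

The binding energy at n = 1 for hydrogen is:
E_1 = -13.6057/1² = -13.6057000 eV
|E_1| = 13.6057000 eV

Convert to Joules:
KE = 13.6057000 eV × (1.602177 × 10⁻¹⁹ J/eV) = 2.1798740e-18 J

Using KE = ½mv²:
v = √(2·KE/m_e)
v = √(2 × 2.1798740e-18 J / 9.10938 × 10⁻³¹ kg)
v = 2.18769e+06 m/s

This is approximately 0.7297% the speed of light.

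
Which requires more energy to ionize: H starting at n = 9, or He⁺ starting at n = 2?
He⁺ at n = 2 (E = -13.60570 eV)

Using E_n = -13.6057 Z² / n² eV:

H (Z = 1) at n = 9:
E = -13.6057 × 1² / 9² = -13.6057 × 1 / 81 = -0.16797160 eV

He⁺ (Z = 2) at n = 2:
E = -13.6057 × 2² / 2² = -13.6057 × 4 / 4 = -13.60570000 eV

Since -13.60570000 eV < -0.16797160 eV,
He⁺ at n = 2 is more tightly bound (requires more energy to ionize).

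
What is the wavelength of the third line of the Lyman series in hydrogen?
97.201614 nm

The lines of a series are numbered from the longest wavelength (smallest ΔE) outward; the third line is the transition from n = n_f + 3 to n_f.
The Lyman series has all transitions ending at n_f = 1.

For H, the third line (γ-line) is the jump from n = 4 to n = 1:
E_4 = -13.6057 / 4² = -0.85035625 eV
E_1 = -13.6057 / 1² = -13.60570000 eV
ΔE = E_4 - E_1 = 12.75534375 eV

λ = hc/E = 1239.84 eV·nm / 12.75534375 eV
λ = 97.201614 nm

This is the γ-line of the Lyman series in H.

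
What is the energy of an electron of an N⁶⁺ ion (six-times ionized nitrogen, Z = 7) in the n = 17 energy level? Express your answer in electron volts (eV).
-2.30685 eV

The energy levels of a hydrogen-like atom are given by:
E_n = -13.6057 Z² / n² eV  (with Z = 7 for N⁶⁺)

For n = 17:
E_17 = -13.6057 × 7² / 17²
E_17 = -13.6057 × 49 / 289
E_17 = -2.30685 eV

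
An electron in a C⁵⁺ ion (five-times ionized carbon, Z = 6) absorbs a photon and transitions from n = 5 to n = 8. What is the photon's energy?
11.939002 eV

The energy levels of a hydrogen-like atom are E_n = -13.6057 Z² eV / n².

Energy at n = 5: E_5 = -13.6057 × 6² / 5² = -19.592208000 eV
Energy at n = 8: E_8 = -13.6057 × 6² / 8² = -7.653206250 eV

The excitation energy is the difference:
ΔE = E_8 - E_5
ΔE = -7.653206250 - (-19.592208000)
ΔE = 11.939002 eV

Since this is positive, energy must be absorbed (photon absorption).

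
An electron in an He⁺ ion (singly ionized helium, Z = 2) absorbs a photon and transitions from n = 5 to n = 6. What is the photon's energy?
0.665168 eV

The energy levels of a hydrogen-like atom are E_n = -13.6057 Z² eV / n².

Energy at n = 5: E_5 = -13.6057 × 2² / 5² = -2.176912000 eV
Energy at n = 6: E_6 = -13.6057 × 2² / 6² = -1.511744444 eV

The excitation energy is the difference:
ΔE = E_6 - E_5
ΔE = -1.511744444 - (-2.176912000)
ΔE = 0.665168 eV

Since this is positive, energy must be absorbed (photon absorption).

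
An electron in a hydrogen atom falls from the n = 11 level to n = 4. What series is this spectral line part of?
Brackett series

The spectral series in hydrogen are named based on the final (lower) energy level:
- Lyman series: n_final = 1 (ultraviolet)
- Balmer series: n_final = 2 (visible/near-UV)
- Paschen series: n_final = 3 (infrared)
- Brackett series: n_final = 4 (infrared)
- Pfund series: n_final = 5 (far infrared)

Since this transition ends at n = 4, it belongs to the Brackett series.

For reference, this 11 → 4 line has photon energy
ΔE = 13.6057 eV × (1/4² - 1/11²) = 0.737912448 eV,
corresponding to wavelength λ = hc/ΔE = 1239.84 eV·nm / 0.737912448 eV = 1680.199 nm in the infrared region.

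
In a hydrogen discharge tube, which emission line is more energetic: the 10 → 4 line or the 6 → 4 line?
10 → 4

Calculate the energy for each transition:

Transition 10 → 4:
ΔE₁ = |E_4 - E_10| = |-13.6057/4² - (-13.6057/10²)|
ΔE₁ = |-0.850356250000 - (-0.136057000000)| = 0.714299250 eV

Transition 6 → 4:
ΔE₂ = |E_4 - E_6| = |-13.6057/4² - (-13.6057/6²)|
ΔE₂ = |-0.850356250000 - (-0.377936111111)| = 0.472420139 eV

Since 0.714299250 eV > 0.472420139 eV, the transition 10 → 4 emits the more energetic photon.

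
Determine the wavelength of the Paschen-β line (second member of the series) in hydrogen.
1281.4666 nm

The lines of a series are numbered from the longest wavelength (smallest ΔE) outward; the second line is the transition from n = n_f + 2 to n_f.
The Paschen series has all transitions ending at n_f = 3.

For H, the second line (β-line) is the jump from n = 5 to n = 3:
E_5 = -13.6057 / 5² = -0.5442280000 eV
E_3 = -13.6057 / 3² = -1.5117444444 eV
ΔE = E_5 - E_3 = 0.9675164444 eV

λ = hc/E = 1239.84 eV·nm / 0.9675164444 eV
λ = 1281.4666 nm

This is the β-line of the Paschen series in H.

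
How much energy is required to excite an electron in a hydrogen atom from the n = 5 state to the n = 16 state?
0.4911 eV

The energy levels of a hydrogen-like atom are E_n = -13.6057 eV / n².

Energy at n = 5: E_5 = -13.6057 / 5² = -0.5442280 eV
Energy at n = 16: E_16 = -13.6057 / 16² = -0.0531473 eV

The excitation energy is the difference:
ΔE = E_16 - E_5
ΔE = -0.0531473 - (-0.5442280)
ΔE = 0.4911 eV

Since this is positive, energy must be absorbed (photon absorption).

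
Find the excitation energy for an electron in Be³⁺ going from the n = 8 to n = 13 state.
2.11 eV

The energy levels of a hydrogen-like atom are E_n = -13.6057 Z² eV / n².

Energy at n = 8: E_8 = -13.6057 × 4² / 8² = -3.40143 eV
Energy at n = 13: E_13 = -13.6057 × 4² / 13² = -1.28811 eV

The excitation energy is the difference:
ΔE = E_13 - E_8
ΔE = -1.28811 - (-3.40143)
ΔE = 2.11 eV

Since this is positive, energy must be absorbed (photon absorption).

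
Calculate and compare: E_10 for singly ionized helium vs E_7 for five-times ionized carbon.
C⁵⁺ at n = 7 (E = -9.99602 eV)

Using E_n = -13.6057 Z² / n² eV:

He⁺ (Z = 2) at n = 10:
E = -13.6057 × 2² / 10² = -13.6057 × 4 / 100 = -0.54422800 eV

C⁵⁺ (Z = 6) at n = 7:
E = -13.6057 × 6² / 7² = -13.6057 × 36 / 49 = -9.99602449 eV

Since -9.99602449 eV < -0.54422800 eV,
C⁵⁺ at n = 7 is more tightly bound (requires more energy to ionize).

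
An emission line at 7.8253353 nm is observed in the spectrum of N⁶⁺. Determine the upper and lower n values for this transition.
n = 9 → n = 2

First, find the photon energy from the wavelength (hc = 1239.84 eV·nm):
E = hc/λ = 1239.84 eV·nm / 7.8253353 nm = 158.43922 eV

The energy levels of N⁶⁺ satisfy E_n = -13.6057 × 7² / n² eV, so an emission n_i → n_f releases
ΔE = 13.6057 × 7² × (1/n_f² − 1/n_i²) eV.

Setting ΔE equal to the photon energy:
1/n_f² − 1/n_i² = 158.43922 / (13.6057 × 7²) = 0.23765433

Since 1/n_i² must be positive, we need 1/n_f² > 0.23765433, i.e. n_f ≤ 2. For each allowed n_f, solve n_i = (1/n_f² − 0.23765433)^(−1/2) and check whether it is a whole number:
  n_f = 1: 1/n_i² = 1.00000000 − 0.23765433 = 0.76234567 → n_i = 1.145  (not an integer) ✗
  n_f = 2: 1/n_i² = 0.25000000 − 0.23765433 = 0.01234567 → n_i = 9.000  → integer, n_i = 9 ✓

Only n_f = 2 gives an integer upper level, n_i = 9.

The transition is from n = 9 to n = 2 (emission).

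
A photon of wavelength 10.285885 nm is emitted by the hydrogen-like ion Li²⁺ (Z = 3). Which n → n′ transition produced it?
n = 8 → n = 1

First, find the photon energy from the wavelength (hc = 1239.84 eV·nm):
E = hc/λ = 1239.84 eV·nm / 10.285885 nm = 120.53800 eV

The energy levels of Li²⁺ satisfy E_n = -13.6057 × 3² / n² eV, so an emission n_i → n_f releases
ΔE = 13.6057 × 3² × (1/n_f² − 1/n_i²) eV.

Setting ΔE equal to the photon energy:
1/n_f² − 1/n_i² = 120.53800 / (13.6057 × 3²) = 0.98437501

Since 1/n_i² must be positive, we need 1/n_f² > 0.98437501, i.e. n_f ≤ 1. For each allowed n_f, solve n_i = (1/n_f² − 0.98437501)^(−1/2) and check whether it is a whole number:
  n_f = 1: 1/n_i² = 1.00000000 − 0.98437501 = 0.01562499 → n_i = 8.000  → integer, n_i = 8 ✓

Only n_f = 1 gives an integer upper level, n_i = 8.

The transition is from n = 8 to n = 1 (emission).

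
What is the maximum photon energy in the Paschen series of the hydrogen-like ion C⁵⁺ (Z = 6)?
54.42 eV

The series limit corresponds to the transition from n = ∞ to n = 3.
This is the highest energy (shortest wavelength) transition in the Paschen series.

E_∞ = 0 eV
E_3 = -13.6057 × 6² / 3² = -54.42 eV

Energy at series limit:
ΔE = E_∞ - E_3 = 0 - (-54.42) = 54.42 eV

This energy equals the ionization energy from the n = 3 state of C⁵⁺.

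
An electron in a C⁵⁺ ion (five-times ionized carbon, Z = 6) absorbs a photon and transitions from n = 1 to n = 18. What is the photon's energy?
488.293456 eV

The energy levels of a hydrogen-like atom are E_n = -13.6057 Z² eV / n².

Energy at n = 1: E_1 = -13.6057 × 6² / 1² = -489.805200000 eV
Energy at n = 18: E_18 = -13.6057 × 6² / 18² = -1.511744444 eV

The excitation energy is the difference:
ΔE = E_18 - E_1
ΔE = -1.511744444 - (-489.805200000)
ΔE = 488.293456 eV

Since this is positive, energy must be absorbed (photon absorption).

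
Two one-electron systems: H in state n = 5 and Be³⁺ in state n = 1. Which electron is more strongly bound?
Be³⁺ at n = 1 (E = -217.69 eV)

Using E_n = -13.6057 Z² / n² eV:

H (Z = 1) at n = 5:
E = -13.6057 × 1² / 5² = -13.6057 × 1 / 25 = -0.54423 eV

Be³⁺ (Z = 4) at n = 1:
E = -13.6057 × 4² / 1² = -13.6057 × 16 / 1 = -217.69120 eV

Since -217.69120 eV < -0.54423 eV,
Be³⁺ at n = 1 is more tightly bound (requires more energy to ionize).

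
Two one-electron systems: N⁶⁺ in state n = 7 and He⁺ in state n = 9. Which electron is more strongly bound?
N⁶⁺ at n = 7 (E = -13.606 eV)

Using E_n = -13.6057 Z² / n² eV:

N⁶⁺ (Z = 7) at n = 7:
E = -13.6057 × 7² / 7² = -13.6057 × 49 / 49 = -13.605700 eV

He⁺ (Z = 2) at n = 9:
E = -13.6057 × 2² / 9² = -13.6057 × 4 / 81 = -0.671886 eV

Since -13.605700 eV < -0.671886 eV,
N⁶⁺ at n = 7 is more tightly bound (requires more energy to ionize).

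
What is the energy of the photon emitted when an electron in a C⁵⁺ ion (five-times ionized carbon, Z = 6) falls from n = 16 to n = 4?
28.6995 eV

The energy levels are E_n = -13.6057 Z² eV / n².

Energy at n = 16: E_16 = -13.6057 × 6² / 16² = -1.9133016 eV
Energy at n = 4: E_4 = -13.6057 × 6² / 4² = -30.6128250 eV

For emission (electron falling to lower state), the photon energy is:
E_photon = E_16 - E_4 = |-1.9133016 - (-30.6128250)|
E_photon = 28.6995 eV

This energy is carried away by the emitted photon.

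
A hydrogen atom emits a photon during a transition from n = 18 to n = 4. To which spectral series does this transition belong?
Brackett series

The spectral series in hydrogen are named based on the final (lower) energy level:
- Lyman series: n_final = 1 (ultraviolet)
- Balmer series: n_final = 2 (visible/near-UV)
- Paschen series: n_final = 3 (infrared)
- Brackett series: n_final = 4 (infrared)
- Pfund series: n_final = 5 (far infrared)

Since this transition ends at n = 4, it belongs to the Brackett series.

For reference, this 18 → 4 line has photon energy
ΔE = 13.6057 eV × (1/4² - 1/18²) = 0.8083633488 eV,
corresponding to wavelength λ = hc/ΔE = 1239.84 eV·nm / 0.8083633488 eV = 1533.7657 nm in the infrared region.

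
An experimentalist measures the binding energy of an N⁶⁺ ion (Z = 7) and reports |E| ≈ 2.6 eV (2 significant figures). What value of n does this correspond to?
n = 16

The exact energy levels follow E_n = -13.6057 Z² / n² eV with Z = 7.

The measured value (-2.6 eV) is reported to only 2 significant figures, so we must test candidate n values and see which one matches to that precision.

Candidate energies:
  n = 14:  E = -13.6057 × 7² / 14² = -3.40143 eV
  n = 15:  E = -13.6057 × 7² / 15² = -2.96302 eV
  n = 16:  E = -13.6057 × 7² / 16² = -2.60422 eV  ← matches
  n = 17:  E = -13.6057 × 7² / 17² = -2.30685 eV
  n = 18:  E = -13.6057 × 7² / 18² = -2.05765 eV

Checking against the measurement of -2.6 eV (2 sig figs), only n = 16 agrees:
E_16 = -2.60422 eV, which rounds to -2.6 eV ✓

Therefore n = 16.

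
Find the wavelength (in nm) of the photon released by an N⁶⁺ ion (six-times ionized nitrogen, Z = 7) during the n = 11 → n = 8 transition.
252.66155 nm

First, find the transition energy using E_n = -13.6057 Z² / n² eV:
E_11 = -13.6057 × 7² / 11² = -5.509746281 eV
E_8 = -13.6057 × 7² / 8² = -10.416864063 eV

Photon energy: |ΔE| = |E_8 - E_11| = 4.907117782 eV

Convert to wavelength using E = hc/λ with hc = 1239.84 eV·nm:
λ = hc/E = 1239.84 eV·nm / 4.907117782 eV
λ = 252.66155 nm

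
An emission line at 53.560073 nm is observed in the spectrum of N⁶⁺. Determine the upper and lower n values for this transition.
n = 6 → n = 4

First, find the photon energy from the wavelength (hc = 1239.84 eV·nm):
E = hc/λ = 1239.84 eV·nm / 53.560073 nm = 23.148587 eV

The energy levels of N⁶⁺ satisfy E_n = -13.6057 × 7² / n² eV, so an emission n_i → n_f releases
ΔE = 13.6057 × 7² × (1/n_f² − 1/n_i²) eV.

Setting ΔE equal to the photon energy:
1/n_f² − 1/n_i² = 23.148587 / (13.6057 × 7²) = 0.034722223

Since 1/n_i² must be positive, we need 1/n_f² > 0.034722223, i.e. n_f ≤ 5. For each allowed n_f, solve n_i = (1/n_f² − 0.034722223)^(−1/2) and check whether it is a whole number:
  n_f = 1: 1/n_i² = 1.000000000 − 0.034722223 = 0.965277777 → n_i = 1.018  (not an integer) ✗
  n_f = 2: 1/n_i² = 0.250000000 − 0.034722223 = 0.215277777 → n_i = 2.155  (not an integer) ✗
  n_f = 3: 1/n_i² = 0.111111111 − 0.034722223 = 0.076388888 → n_i = 3.618  (not an integer) ✗
  n_f = 4: 1/n_i² = 0.062500000 − 0.034722223 = 0.027777777 → n_i = 6.000  → integer, n_i = 6 ✓
  n_f = 5: 1/n_i² = 0.040000000 − 0.034722223 = 0.005277777 → n_i = 13.765  (not an integer) ✗

Only n_f = 4 gives an integer upper level, n_i = 6.

The transition is from n = 6 to n = 4 (emission).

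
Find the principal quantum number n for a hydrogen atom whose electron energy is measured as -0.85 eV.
n = 4

The exact energy levels follow E_n = -13.6057 eV / n².

The measured value (-0.85 eV) is reported to only 2 significant figures, so we must test candidate n values and see which one matches to that precision.

Candidate energies:
  n = 2:  E = -13.6057/2² = -3.40143 eV
  n = 3:  E = -13.6057/3² = -1.51174 eV
  n = 4:  E = -13.6057/4² = -0.85036 eV  ← matches
  n = 5:  E = -13.6057/5² = -0.54423 eV
  n = 6:  E = -13.6057/6² = -0.37794 eV

Checking against the measurement of -0.85 eV (2 sig figs), only n = 4 agrees:
E_4 = -0.85036 eV, which rounds to -0.85 eV ✓

Therefore n = 4.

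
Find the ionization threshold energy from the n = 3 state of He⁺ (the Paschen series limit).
6.0470 eV

The series limit corresponds to the transition from n = ∞ to n = 3.
This is the highest energy (shortest wavelength) transition in the Paschen series.

E_∞ = 0 eV
E_3 = -13.6057 × 2² / 3² = -6.0470 eV

Energy at series limit:
ΔE = E_∞ - E_3 = 0 - (-6.0470) = 6.0470 eV

This energy equals the ionization energy from the n = 3 state of He⁺.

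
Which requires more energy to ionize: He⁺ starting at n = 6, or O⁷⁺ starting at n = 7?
O⁷⁺ at n = 7 (E = -17.77 eV)

Using E_n = -13.6057 Z² / n² eV:

He⁺ (Z = 2) at n = 6:
E = -13.6057 × 2² / 6² = -13.6057 × 4 / 36 = -1.51174 eV

O⁷⁺ (Z = 8) at n = 7:
E = -13.6057 × 8² / 7² = -13.6057 × 64 / 49 = -17.77071 eV

Since -17.77071 eV < -1.51174 eV,
O⁷⁺ at n = 7 is more tightly bound (requires more energy to ionize).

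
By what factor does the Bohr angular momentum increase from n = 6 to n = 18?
3.00

In the Bohr model, L_n = nℏ, so the ratio is purely the ratio of quantum numbers:

L_18/L_6 = 18ℏ / 6ℏ = 18/6 = 3.00

The angular momentum scales linearly with n.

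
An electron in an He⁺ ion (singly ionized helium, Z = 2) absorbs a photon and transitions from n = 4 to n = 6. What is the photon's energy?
1.889681 eV

The energy levels of a hydrogen-like atom are E_n = -13.6057 Z² eV / n².

Energy at n = 4: E_4 = -13.6057 × 2² / 4² = -3.401425000 eV
Energy at n = 6: E_6 = -13.6057 × 2² / 6² = -1.511744444 eV

The excitation energy is the difference:
ΔE = E_6 - E_4
ΔE = -1.511744444 - (-3.401425000)
ΔE = 1.889681 eV

Since this is positive, energy must be absorbed (photon absorption).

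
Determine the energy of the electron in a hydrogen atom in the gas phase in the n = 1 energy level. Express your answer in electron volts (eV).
-13.6057 eV

The energy levels of a hydrogen-like atom are given by:
E_n = -13.6057 eV / n²

For n = 1:
E_1 = -13.6057 eV / 1²
E_1 = -13.6057 eV / 1
E_1 = -13.6057 eV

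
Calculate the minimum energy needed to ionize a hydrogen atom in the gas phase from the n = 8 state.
0.21 eV

The ionization energy is the energy needed to remove the electron completely (n → ∞).

For hydrogen, E_n = -13.6057 eV / n².

At n = 8: E_8 = -13.6057 / 8² = -0.21259 eV
At n = ∞: E_∞ = 0 eV

Ionization energy = E_∞ - E_8 = 0 - (-0.21259) = 0.21259 eV
Ionization energy ≈ 0.21 eV

This is also called the binding energy of the electron in state n = 8.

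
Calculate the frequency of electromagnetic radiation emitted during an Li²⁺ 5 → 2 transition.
6.22e+15 Hz

First, find the transition energy:
E_5 = -13.6057 × 3² / 5² = -4.898052 eV
E_2 = -13.6057 × 3² / 2² = -30.612825 eV
|ΔE| = |E_2 - E_5| = 25.714773 eV

Convert to Joules: E = 25.714773 eV × (1.602177 × 10⁻¹⁹ J/eV) = 4.1200e-18 J

Using E = hf:
f = E/h = 4.1200e-18 J / (6.62607 × 10⁻³⁴ J·s)
f = 6.22e+15 Hz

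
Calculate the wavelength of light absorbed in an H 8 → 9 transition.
27788.226 nm

First, find the transition energy using E_n = -13.6057 / n² eV:
E_8 = -13.6057 / 8² = -0.21258906250 eV
E_9 = -13.6057 / 9² = -0.16797160494 eV

Photon energy: |ΔE| = |E_9 - E_8| = 0.04461745756 eV

Convert to wavelength using E = hc/λ with hc = 1239.84 eV·nm:
λ = hc/E = 1239.84 eV·nm / 0.04461745756 eV
λ = 27788.226 nm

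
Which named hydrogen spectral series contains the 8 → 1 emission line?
Lyman series

The spectral series in hydrogen are named based on the final (lower) energy level:
- Lyman series: n_final = 1 (ultraviolet)
- Balmer series: n_final = 2 (visible/near-UV)
- Paschen series: n_final = 3 (infrared)
- Brackett series: n_final = 4 (infrared)
- Pfund series: n_final = 5 (far infrared)

Since this transition ends at n = 1, it belongs to the Lyman series.

For reference, this 8 → 1 line has photon energy
ΔE = 13.6057 eV × (1/1² - 1/8²) = 13.393111 eV,
corresponding to wavelength λ = hc/ΔE = 1239.84 eV·nm / 13.393111 eV = 92.5730 nm in the ultraviolet region.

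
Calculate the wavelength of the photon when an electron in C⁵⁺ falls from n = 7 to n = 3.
27.907 nm

First, find the transition energy using E_n = -13.6057 Z² / n² eV:
E_7 = -13.6057 × 6² / 7² = -9.99602 eV
E_3 = -13.6057 × 6² / 3² = -54.42280 eV

Photon energy: |ΔE| = |E_3 - E_7| = 44.42678 eV

Convert to wavelength using E = hc/λ with hc = 1239.84 eV·nm:
λ = hc/E = 1239.84 eV·nm / 44.42678 eV
λ = 27.907 nm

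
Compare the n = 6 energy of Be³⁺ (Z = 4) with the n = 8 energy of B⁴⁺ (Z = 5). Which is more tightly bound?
Be³⁺ at n = 6 (E = -6.04698 eV)

Using E_n = -13.6057 Z² / n² eV:

Be³⁺ (Z = 4) at n = 6:
E = -13.6057 × 4² / 6² = -13.6057 × 16 / 36 = -6.04697778 eV

B⁴⁺ (Z = 5) at n = 8:
E = -13.6057 × 5² / 8² = -13.6057 × 25 / 64 = -5.31472656 eV

Since -6.04697778 eV < -5.31472656 eV,
Be³⁺ at n = 6 is more tightly bound (requires more energy to ionize).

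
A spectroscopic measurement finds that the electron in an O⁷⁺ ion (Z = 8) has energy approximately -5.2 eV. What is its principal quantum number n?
n = 13

The exact energy levels follow E_n = -13.6057 Z² / n² eV with Z = 8.

The measured value (-5.2 eV) is reported to only 2 significant figures, so we must test candidate n values and see which one matches to that precision.

Candidate energies:
  n = 11:  E = -13.6057 × 8² / 11² = -7.19640 eV
  n = 12:  E = -13.6057 × 8² / 12² = -6.04698 eV
  n = 13:  E = -13.6057 × 8² / 13² = -5.15245 eV  ← matches
  n = 14:  E = -13.6057 × 8² / 14² = -4.44268 eV
  n = 15:  E = -13.6057 × 8² / 15² = -3.87007 eV

Checking against the measurement of -5.2 eV (2 sig figs), only n = 13 agrees:
E_13 = -5.15245 eV, which rounds to -5.2 eV ✓

Therefore n = 13.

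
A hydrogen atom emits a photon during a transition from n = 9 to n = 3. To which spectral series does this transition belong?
Paschen series

The spectral series in hydrogen are named based on the final (lower) energy level:
- Lyman series: n_final = 1 (ultraviolet)
- Balmer series: n_final = 2 (visible/near-UV)
- Paschen series: n_final = 3 (infrared)
- Brackett series: n_final = 4 (infrared)
- Pfund series: n_final = 5 (far infrared)

Since this transition ends at n = 3, it belongs to the Paschen series.

For reference, this 9 → 3 line has photon energy
ΔE = 13.6057 eV × (1/3² - 1/9²) = 1.3437728395 eV,
corresponding to wavelength λ = hc/ΔE = 1239.84 eV·nm / 1.3437728395 eV = 922.655946 nm in the infrared region.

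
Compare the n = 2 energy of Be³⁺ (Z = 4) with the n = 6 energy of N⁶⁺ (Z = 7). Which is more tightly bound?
Be³⁺ at n = 2 (E = -54.422800 eV)

Using E_n = -13.6057 Z² / n² eV:

Be³⁺ (Z = 4) at n = 2:
E = -13.6057 × 4² / 2² = -13.6057 × 16 / 4 = -54.422800000 eV

N⁶⁺ (Z = 7) at n = 6:
E = -13.6057 × 7² / 6² = -13.6057 × 49 / 36 = -18.518869444 eV

Since -54.422800000 eV < -18.518869444 eV,
Be³⁺ at n = 2 is more tightly bound (requires more energy to ionize).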